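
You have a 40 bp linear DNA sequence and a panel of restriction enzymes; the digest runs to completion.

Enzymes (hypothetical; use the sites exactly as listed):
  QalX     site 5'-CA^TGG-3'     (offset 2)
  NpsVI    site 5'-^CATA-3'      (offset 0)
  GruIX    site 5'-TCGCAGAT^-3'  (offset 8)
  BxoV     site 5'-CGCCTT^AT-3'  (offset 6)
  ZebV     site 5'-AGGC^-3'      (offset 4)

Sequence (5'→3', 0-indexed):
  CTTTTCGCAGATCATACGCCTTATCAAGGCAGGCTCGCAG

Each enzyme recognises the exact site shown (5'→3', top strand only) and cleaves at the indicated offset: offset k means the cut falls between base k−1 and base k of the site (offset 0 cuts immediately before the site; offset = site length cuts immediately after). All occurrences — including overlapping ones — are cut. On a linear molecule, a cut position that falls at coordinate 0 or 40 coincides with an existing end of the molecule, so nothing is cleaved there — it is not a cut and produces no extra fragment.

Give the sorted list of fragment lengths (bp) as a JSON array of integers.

[4,6,8,10,12]

Scan for sites:
  QalX (CATGG, off=2): no sites
  NpsVI (CATA, off=0): starts [12] → cuts [12]
  GruIX (TCGCAGAT, off=8): starts [4] → cuts [12]
  BxoV (CGCCTTAT, off=6): starts [16] → cuts [22]
  ZebV (AGGC, off=4): starts [26, 30] → cuts [30, 34]

Pooled cuts: [12, 22, 30, 34]

Fragments:
  [0,12): 12 bp
  [12,22): 10 bp
  [22,30): 8 bp
  [30,34): 4 bp
  [34,40): 6 bp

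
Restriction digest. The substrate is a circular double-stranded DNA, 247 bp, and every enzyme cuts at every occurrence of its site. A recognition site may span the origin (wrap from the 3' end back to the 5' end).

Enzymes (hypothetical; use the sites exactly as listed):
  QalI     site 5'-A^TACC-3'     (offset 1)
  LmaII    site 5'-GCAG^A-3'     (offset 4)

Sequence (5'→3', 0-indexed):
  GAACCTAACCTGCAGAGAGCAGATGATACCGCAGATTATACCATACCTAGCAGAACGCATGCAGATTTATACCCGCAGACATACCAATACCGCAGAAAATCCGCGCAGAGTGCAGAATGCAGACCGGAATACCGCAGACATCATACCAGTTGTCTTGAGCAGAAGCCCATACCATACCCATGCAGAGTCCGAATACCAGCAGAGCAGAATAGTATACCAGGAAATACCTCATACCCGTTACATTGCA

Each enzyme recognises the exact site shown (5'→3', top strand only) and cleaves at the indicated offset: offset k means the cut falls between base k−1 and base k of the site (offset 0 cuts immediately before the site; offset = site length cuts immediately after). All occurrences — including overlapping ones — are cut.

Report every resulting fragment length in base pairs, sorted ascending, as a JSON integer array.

[3,4,4,5,5,5,5,6,6,7,7,7,7,7,7,7,8,8,8,8,9,9,10,10,11,11,13,14,17,19]

Per-enzyme occurrences:
  QalI (ATACC, off=1): starts [25, 37, 42, 68, 80, 86, 128, 142, 168, 173, 192, 213, 223, 230] → cuts [26, 38, 43, 69, 81, 87, 129, 143, 169, 174, 193, 214, 224, 231]
  LmaII (GCAGA, off=4): starts [11, 18, 30, 49, 60, 74, 91, 104, 111, 118, 133, 158, 181, 198, 203, 244] → cuts [1, 15, 22, 34, 53, 64, 78, 95, 108, 115, 122, 137, 162, 185, 202, 207]

Pooled cuts: [1, 15, 22, 26, 34, 38, 43, 53, 64, 69, 78, 81, 87, 95, 108, 115, 122, 129, 137, 143, 162, 169, 174, 185, 193, 202, 207, 214, 224, 231]

Fragments:
  1→15: 14 bp
  15→22: 7 bp
  22→26: 4 bp
  26→34: 8 bp
  34→38: 4 bp
  38→43: 5 bp
  43→53: 10 bp
  53→64: 11 bp
  64→69: 5 bp
  69→78: 9 bp
  78→81: 3 bp
  81→87: 6 bp
  87→95: 8 bp
  95→108: 13 bp
  108→115: 7 bp
  115→122: 7 bp
  122→129: 7 bp
  129→137: 8 bp
  137→143: 6 bp
  143→162: 19 bp
  162→169: 7 bp
  169→174: 5 bp
  174→185: 11 bp
  185→193: 8 bp
  193→202: 9 bp
  202→207: 5 bp
  207→214: 7 bp
  214→224: 10 bp
  224→231: 7 bp
  231→1 (wrap): 247-231+1 = 17 bp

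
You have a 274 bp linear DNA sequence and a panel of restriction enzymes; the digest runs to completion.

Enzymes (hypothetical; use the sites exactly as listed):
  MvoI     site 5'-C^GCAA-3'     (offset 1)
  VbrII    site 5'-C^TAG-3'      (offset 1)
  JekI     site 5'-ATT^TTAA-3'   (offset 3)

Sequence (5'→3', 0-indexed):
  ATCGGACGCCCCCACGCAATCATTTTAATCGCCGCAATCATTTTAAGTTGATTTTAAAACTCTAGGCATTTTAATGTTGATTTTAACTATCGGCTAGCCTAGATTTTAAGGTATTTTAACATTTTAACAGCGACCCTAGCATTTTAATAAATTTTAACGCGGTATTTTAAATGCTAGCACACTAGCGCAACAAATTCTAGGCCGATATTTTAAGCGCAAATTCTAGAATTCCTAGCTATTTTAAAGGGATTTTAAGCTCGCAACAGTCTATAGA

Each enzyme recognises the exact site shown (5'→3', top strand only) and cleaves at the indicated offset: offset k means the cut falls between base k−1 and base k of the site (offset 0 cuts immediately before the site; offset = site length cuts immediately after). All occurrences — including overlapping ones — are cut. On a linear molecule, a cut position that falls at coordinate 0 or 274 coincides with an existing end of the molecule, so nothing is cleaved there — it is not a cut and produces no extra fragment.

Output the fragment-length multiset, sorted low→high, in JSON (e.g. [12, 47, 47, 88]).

Scan for sites:
  MvoI CGCAA/1: at [14, 32, 185, 214, 258] ⇒ [15, 33, 186, 215, 259]
  VbrII CTAG/1: at [61, 93, 98, 135, 173, 181, 196, 222, 231] ⇒ [62, 94, 99, 136, 174, 182, 197, 223, 232]
  JekI ATTTTAA/3: at [21, 39, 50, 67, 79, 102, 112, 120, 140, 150, 163, 206, 237, 248] ⇒ [24, 42, 53, 70, 82, 105, 115, 123, 143, 153, 166, 209, 240, 251]

Pooled cuts: [15, 24, 33, 42, 53, 62, 70, 82, 94, 99, 105, 115, 123, 136, 143, 153, 166, 174, 182, 186, 197, 209, 215, 223, 232, 240, 251, 259]

Fragment lengths:
  [0,15): 15 bp
  [15,24): 9 bp
  [24,33): 9 bp
  [33,42): 9 bp
  [42,53): 11 bp
  [53,62): 9 bp
  [62,70): 8 bp
  [70,82): 12 bp
  [82,94): 12 bp
  [94,99): 5 bp
  [99,105): 6 bp
  [105,115): 10 bp
  [115,123): 8 bp
  [123,136): 13 bp
  [136,143): 7 bp
  [143,153): 10 bp
  [153,166): 13 bp
  [166,174): 8 bp
  [174,182): 8 bp
  [182,186): 4 bp
  [186,197): 11 bp
  [197,209): 12 bp
  [209,215): 6 bp
  [215,223): 8 bp
  [223,232): 9 bp
  [232,240): 8 bp
  [240,251): 11 bp
  [251,259): 8 bp
  [259,274): 15 bp

[4,5,6,6,7,8,8,8,8,8,8,8,9,9,9,9,9,10,10,11,11,11,12,12,12,13,13,15,15]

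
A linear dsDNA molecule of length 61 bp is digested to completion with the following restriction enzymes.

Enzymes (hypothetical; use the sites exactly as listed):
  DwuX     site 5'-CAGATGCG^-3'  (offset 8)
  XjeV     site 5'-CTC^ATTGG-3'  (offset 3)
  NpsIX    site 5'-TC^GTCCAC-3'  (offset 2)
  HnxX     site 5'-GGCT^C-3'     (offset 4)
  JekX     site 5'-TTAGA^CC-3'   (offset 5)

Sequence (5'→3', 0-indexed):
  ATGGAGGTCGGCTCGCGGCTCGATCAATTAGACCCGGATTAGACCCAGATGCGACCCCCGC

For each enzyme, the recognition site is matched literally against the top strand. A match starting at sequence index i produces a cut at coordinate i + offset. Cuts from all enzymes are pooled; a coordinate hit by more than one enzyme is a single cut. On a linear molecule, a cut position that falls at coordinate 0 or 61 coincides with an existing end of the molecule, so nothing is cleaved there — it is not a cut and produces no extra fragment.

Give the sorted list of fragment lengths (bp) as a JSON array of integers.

[7,8,10,11,12,13]

Scan for sites:
  DwuX (CAGATGCG, off=8): starts [45] → cuts [53]
  XjeV (CTCATTGG, off=3): no sites
  NpsIX (TCGTCCAC, off=2): no sites
  HnxX (GGCTC, off=4): starts [9, 16] → cuts [13, 20]
  JekX (TTAGACC, off=5): starts [27, 38] → cuts [32, 43]

All cut coordinates (distinct, sorted): [13, 20, 32, 43, 53]

Fragment lengths:
  [0,13): 13 bp
  [13,20): 7 bp
  [20,32): 12 bp
  [32,43): 11 bp
  [43,53): 10 bp
  [53,61): 8 bp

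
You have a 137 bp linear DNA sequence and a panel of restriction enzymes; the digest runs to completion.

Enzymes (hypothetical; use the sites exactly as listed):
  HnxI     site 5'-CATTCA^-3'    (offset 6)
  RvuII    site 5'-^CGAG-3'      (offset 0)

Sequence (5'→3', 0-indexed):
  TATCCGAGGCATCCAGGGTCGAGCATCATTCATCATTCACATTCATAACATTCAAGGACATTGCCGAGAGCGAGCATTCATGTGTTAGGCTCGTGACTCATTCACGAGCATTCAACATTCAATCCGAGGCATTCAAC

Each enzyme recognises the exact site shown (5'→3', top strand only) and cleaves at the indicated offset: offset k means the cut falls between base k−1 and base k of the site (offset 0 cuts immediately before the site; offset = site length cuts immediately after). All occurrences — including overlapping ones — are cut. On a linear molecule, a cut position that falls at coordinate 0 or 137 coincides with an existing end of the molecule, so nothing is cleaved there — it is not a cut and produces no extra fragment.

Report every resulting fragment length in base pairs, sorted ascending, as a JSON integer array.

[2,3,4,6,6,7,7,9,10,10,10,11,13,15,24]

Site scan:
  HnxI CATTCA/6: at [26, 33, 39, 48, 74, 98, 108, 115, 129] ⇒ [32, 39, 45, 54, 80, 104, 114, 121, 135]
  RvuII CGAG/0: at [4, 19, 64, 70, 104, 124] ⇒ [4, 19, 64, 70, 104, 124]

All cut coordinates (distinct, sorted): [4, 19, 32, 39, 45, 54, 64, 70, 80, 104, 114, 121, 124, 135]

Fragment lengths:
  [0,4): 4 bp
  [4,19): 15 bp
  [19,32): 13 bp
  [32,39): 7 bp
  [39,45): 6 bp
  [45,54): 9 bp
  [54,64): 10 bp
  [64,70): 6 bp
  [70,80): 10 bp
  [80,104): 24 bp
  [104,114): 10 bp
  [114,121): 7 bp
  [121,124): 3 bp
  [124,135): 11 bp
  [135,137): 2 bp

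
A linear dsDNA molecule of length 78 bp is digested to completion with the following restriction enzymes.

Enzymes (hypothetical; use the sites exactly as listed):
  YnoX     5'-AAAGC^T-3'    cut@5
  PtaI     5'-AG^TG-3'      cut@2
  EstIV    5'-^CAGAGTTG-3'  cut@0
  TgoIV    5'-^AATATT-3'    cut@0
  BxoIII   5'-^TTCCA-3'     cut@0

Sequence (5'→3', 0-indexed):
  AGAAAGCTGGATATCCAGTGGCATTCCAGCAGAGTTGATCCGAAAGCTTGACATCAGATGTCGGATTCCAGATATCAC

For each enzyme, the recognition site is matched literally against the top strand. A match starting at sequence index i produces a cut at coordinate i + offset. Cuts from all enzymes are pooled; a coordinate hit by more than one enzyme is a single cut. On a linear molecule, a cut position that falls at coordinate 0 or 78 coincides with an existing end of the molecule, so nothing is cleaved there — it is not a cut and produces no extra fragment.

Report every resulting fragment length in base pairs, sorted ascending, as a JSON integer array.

Per-enzyme occurrences:
  YnoX AAAGCT/5: at [2, 42] ⇒ [7, 47]
  PtaI AGTG/2: at [16] ⇒ [18]
  EstIV CAGAGTTG/0: at [29] ⇒ [29]
  TgoIV (AATATT, off=0): no sites
  BxoIII TTCCA/0: at [23, 65] ⇒ [23, 65]

Pooled cuts: [7, 18, 23, 29, 47, 65]

Fragment lengths:
  [0,7): 7 bp
  [7,18): 11 bp
  [18,23): 5 bp
  [23,29): 6 bp
  [29,47): 18 bp
  [47,65): 18 bp
  [65,78): 13 bp

[5,6,7,11,13,18,18]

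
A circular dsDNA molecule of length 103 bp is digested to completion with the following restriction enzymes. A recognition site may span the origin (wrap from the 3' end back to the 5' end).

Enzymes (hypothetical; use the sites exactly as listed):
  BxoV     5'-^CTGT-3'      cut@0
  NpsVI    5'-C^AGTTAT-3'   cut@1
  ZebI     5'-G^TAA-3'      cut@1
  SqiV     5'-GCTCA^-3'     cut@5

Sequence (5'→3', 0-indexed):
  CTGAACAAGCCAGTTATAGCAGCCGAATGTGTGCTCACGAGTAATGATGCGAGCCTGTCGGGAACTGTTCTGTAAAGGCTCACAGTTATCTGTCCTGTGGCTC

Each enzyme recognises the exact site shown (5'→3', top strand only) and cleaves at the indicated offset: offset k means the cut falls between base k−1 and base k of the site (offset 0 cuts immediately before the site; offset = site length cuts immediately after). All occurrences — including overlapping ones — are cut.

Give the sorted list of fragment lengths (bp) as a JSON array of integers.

Per-enzyme occurrences:
  BxoV (CTGT, off=0): starts [54, 64, 69, 89, 94] → cuts [54, 64, 69, 89, 94]
  NpsVI (CAGTTAT, off=1): starts [10, 82] → cuts [11, 83]
  ZebI (GTAA, off=1): starts [40, 71] → cuts [41, 72]
  SqiV (GCTCA, off=5): starts [32, 77] → cuts [37, 82]

All cut coordinates (distinct, sorted): [11, 37, 41, 54, 64, 69, 72, 82, 83, 89, 94]

Fragments:
  11→37: 26 bp
  37→41: 4 bp
  41→54: 13 bp
  54→64: 10 bp
  64→69: 5 bp
  69→72: 3 bp
  72→82: 10 bp
  82→83: 1 bp
  83→89: 6 bp
  89→94: 5 bp
  94→11 (wrap): 103-94+11 = 20 bp

[1,3,4,5,5,6,10,10,13,20,26]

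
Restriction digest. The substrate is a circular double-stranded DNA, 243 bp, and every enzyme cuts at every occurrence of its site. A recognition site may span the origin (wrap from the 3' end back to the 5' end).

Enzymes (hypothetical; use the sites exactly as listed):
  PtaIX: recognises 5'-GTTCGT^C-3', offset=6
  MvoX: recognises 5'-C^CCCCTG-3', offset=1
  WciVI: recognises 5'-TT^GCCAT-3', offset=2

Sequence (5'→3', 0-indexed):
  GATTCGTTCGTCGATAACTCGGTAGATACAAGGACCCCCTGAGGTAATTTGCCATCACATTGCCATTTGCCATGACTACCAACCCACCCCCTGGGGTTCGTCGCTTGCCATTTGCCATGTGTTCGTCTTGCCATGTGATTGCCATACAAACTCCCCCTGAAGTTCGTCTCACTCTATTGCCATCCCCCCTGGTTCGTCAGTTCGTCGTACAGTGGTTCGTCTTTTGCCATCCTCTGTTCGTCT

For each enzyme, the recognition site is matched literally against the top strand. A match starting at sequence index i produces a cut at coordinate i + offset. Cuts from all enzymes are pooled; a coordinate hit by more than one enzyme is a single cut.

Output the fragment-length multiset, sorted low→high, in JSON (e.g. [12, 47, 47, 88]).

Per-enzyme occurrences:
  PtaIX GTTCGTC/6: at [5, 95, 120, 161, 191, 199, 214, 235] ⇒ [11, 101, 126, 167, 197, 205, 220, 241]
  MvoX CCCCCTG/1: at [34, 86, 152, 184] ⇒ [35, 87, 153, 185]
  WciVI TTGCCAT/2: at [48, 59, 66, 104, 111, 127, 138, 176, 223] ⇒ [50, 61, 68, 106, 113, 129, 140, 178, 225]

Pooled cuts: [11, 35, 50, 61, 68, 87, 101, 106, 113, 126, 129, 140, 153, 167, 178, 185, 197, 205, 220, 225, 241]

Fragment lengths:
  11→35: 24 bp
  35→50: 15 bp
  50→61: 11 bp
  61→68: 7 bp
  68→87: 19 bp
  87→101: 14 bp
  101→106: 5 bp
  106→113: 7 bp
  113→126: 13 bp
  126→129: 3 bp
  129→140: 11 bp
  140→153: 13 bp
  153→167: 14 bp
  167→178: 11 bp
  178→185: 7 bp
  185→197: 12 bp
  197→205: 8 bp
  205→220: 15 bp
  220→225: 5 bp
  225→241: 16 bp
  241→11 (wrap): 243-241+11 = 13 bp

[3,5,5,7,7,7,8,11,11,11,12,13,13,13,14,14,15,15,16,19,24]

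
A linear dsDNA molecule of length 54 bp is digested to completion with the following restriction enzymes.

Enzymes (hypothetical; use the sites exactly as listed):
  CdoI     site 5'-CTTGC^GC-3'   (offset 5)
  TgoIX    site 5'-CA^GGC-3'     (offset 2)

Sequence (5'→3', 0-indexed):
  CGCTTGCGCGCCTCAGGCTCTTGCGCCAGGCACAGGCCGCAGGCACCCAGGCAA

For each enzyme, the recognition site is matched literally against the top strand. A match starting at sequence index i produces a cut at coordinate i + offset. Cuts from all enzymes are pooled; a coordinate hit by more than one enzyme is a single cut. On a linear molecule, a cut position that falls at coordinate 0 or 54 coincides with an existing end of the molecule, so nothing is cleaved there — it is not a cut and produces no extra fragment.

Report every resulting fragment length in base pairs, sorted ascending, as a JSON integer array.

[4,5,6,7,7,8,8,9]

Per-enzyme occurrences:
  CdoI CTTGCGC/5: at [2, 19] ⇒ [7, 24]
  TgoIX CAGGC/2: at [13, 26, 32, 39, 47] ⇒ [15, 28, 34, 41, 49]

All cut coordinates (distinct, sorted): [7, 15, 24, 28, 34, 41, 49]

Fragment lengths:
  [0,7): 7 bp
  [7,15): 8 bp
  [15,24): 9 bp
  [24,28): 4 bp
  [28,34): 6 bp
  [34,41): 7 bp
  [41,49): 8 bp
  [49,54): 5 bp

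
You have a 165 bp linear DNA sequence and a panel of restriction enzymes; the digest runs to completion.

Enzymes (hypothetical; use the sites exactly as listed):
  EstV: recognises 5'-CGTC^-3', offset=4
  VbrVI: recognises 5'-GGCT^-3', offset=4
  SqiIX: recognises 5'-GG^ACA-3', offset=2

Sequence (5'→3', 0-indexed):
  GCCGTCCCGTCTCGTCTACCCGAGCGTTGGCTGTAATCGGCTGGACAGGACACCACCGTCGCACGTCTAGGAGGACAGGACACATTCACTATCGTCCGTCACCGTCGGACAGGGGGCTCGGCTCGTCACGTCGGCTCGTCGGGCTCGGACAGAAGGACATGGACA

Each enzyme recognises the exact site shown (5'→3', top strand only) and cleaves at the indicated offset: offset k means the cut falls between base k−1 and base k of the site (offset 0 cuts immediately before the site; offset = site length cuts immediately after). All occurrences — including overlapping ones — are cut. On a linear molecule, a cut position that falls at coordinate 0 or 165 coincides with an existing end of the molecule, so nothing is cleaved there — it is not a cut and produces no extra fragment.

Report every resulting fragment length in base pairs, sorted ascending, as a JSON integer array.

[2,2,3,3,4,4,4,4,5,5,5,5,5,5,5,6,6,6,7,7,8,10,10,11,16,17]

Scan for sites:
  EstV (CGTC, off=4): starts [2, 7, 12, 56, 63, 92, 96, 102, 123, 128, 136] → cuts [6, 11, 16, 60, 67, 96, 100, 106, 127, 132, 140]
  VbrVI (GGCT, off=4): starts [28, 38, 114, 119, 132, 141] → cuts [32, 42, 118, 123, 136, 145]
  SqiIX (GGACA, off=2): starts [42, 47, 72, 77, 106, 146, 154, 160] → cuts [44, 49, 74, 79, 108, 148, 156, 162]

Pooled cuts: [6, 11, 16, 32, 42, 44, 49, 60, 67, 74, 79, 96, 100, 106, 108, 118, 123, 127, 132, 136, 140, 145, 148, 156, 162]

Fragment lengths:
  [0,6): 6 bp
  [6,11): 5 bp
  [11,16): 5 bp
  [16,32): 16 bp
  [32,42): 10 bp
  [42,44): 2 bp
  [44,49): 5 bp
  [49,60): 11 bp
  [60,67): 7 bp
  [67,74): 7 bp
  [74,79): 5 bp
  [79,96): 17 bp
  [96,100): 4 bp
  [100,106): 6 bp
  [106,108): 2 bp
  [108,118): 10 bp
  [118,123): 5 bp
  [123,127): 4 bp
  [127,132): 5 bp
  [132,136): 4 bp
  [136,140): 4 bp
  [140,145): 5 bp
  [145,148): 3 bp
  [148,156): 8 bp
  [156,162): 6 bp
  [162,165): 3 bp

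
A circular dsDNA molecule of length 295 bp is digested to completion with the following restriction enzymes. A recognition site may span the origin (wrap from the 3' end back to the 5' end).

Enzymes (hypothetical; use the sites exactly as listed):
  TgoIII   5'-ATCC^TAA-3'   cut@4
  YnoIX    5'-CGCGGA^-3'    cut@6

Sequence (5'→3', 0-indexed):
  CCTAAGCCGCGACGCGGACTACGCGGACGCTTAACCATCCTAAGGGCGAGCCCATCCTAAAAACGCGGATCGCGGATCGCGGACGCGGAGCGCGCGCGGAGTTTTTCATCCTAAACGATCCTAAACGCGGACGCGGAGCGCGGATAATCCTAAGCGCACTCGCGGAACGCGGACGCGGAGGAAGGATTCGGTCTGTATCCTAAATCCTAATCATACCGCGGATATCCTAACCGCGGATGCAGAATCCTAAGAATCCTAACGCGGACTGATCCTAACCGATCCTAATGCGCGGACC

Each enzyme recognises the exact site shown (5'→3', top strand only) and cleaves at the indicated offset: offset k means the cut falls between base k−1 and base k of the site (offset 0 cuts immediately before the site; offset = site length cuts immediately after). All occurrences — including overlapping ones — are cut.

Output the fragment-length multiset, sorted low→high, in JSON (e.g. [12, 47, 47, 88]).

Per-enzyme occurrences:
  TgoIII ATCCTAA/4: at [36, 53, 107, 117, 146, 196, 203, 223, 243, 252, 268, 278] ⇒ [40, 57, 111, 121, 150, 200, 207, 227, 247, 256, 272, 282]
  YnoIX CGCGGA/6: at [12, 21, 63, 70, 77, 83, 94, 125, 131, 138, 160, 167, 173, 216, 231, 259, 287] ⇒ [18, 27, 69, 76, 83, 89, 100, 131, 137, 144, 166, 173, 179, 222, 237, 265, 293]

Pooled cuts: [18, 27, 40, 57, 69, 76, 83, 89, 100, 111, 121, 131, 137, 144, 150, 166, 173, 179, 200, 207, 222, 227, 237, 247, 256, 265, 272, 282, 293]

Fragment lengths:
  18→27: 9 bp
  27→40: 13 bp
  40→57: 17 bp
  57→69: 12 bp
  69→76: 7 bp
  76→83: 7 bp
  83→89: 6 bp
  89→100: 11 bp
  100→111: 11 bp
  111→121: 10 bp
  121→131: 10 bp
  131→137: 6 bp
  137→144: 7 bp
  144→150: 6 bp
  150→166: 16 bp
  166→173: 7 bp
  173→179: 6 bp
  179→200: 21 bp
  200→207: 7 bp
  207→222: 15 bp
  222→227: 5 bp
  227→237: 10 bp
  237→247: 10 bp
  247→256: 9 bp
  256→265: 9 bp
  265→272: 7 bp
  272→282: 10 bp
  282→293: 11 bp
  293→18 (wrap): 295-293+18 = 20 bp

[5,6,6,6,6,7,7,7,7,7,7,9,9,9,10,10,10,10,10,11,11,11,12,13,15,16,17,20,21]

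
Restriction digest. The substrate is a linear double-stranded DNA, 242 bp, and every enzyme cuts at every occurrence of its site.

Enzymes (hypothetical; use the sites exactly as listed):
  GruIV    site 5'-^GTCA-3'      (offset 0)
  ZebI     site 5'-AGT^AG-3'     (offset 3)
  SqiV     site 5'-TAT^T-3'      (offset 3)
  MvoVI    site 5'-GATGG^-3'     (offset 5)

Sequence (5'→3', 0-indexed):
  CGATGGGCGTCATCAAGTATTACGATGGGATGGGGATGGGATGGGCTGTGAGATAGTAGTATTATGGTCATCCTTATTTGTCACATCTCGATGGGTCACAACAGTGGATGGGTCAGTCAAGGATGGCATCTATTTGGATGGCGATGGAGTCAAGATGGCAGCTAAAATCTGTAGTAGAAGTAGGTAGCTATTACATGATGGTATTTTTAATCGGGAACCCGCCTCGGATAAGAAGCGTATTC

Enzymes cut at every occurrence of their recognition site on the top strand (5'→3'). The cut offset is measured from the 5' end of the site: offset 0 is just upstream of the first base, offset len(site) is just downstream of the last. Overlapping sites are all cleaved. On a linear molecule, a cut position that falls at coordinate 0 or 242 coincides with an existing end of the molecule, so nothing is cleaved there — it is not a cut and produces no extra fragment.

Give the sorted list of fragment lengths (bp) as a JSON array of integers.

[1,2,2,2,3,4,4,5,5,5,6,6,6,6,7,8,8,10,10,10,11,11,12,13,15,17,17,36]

Site scan:
  GruIV (GTCA, off=0): starts [8, 66, 79, 94, 111, 115, 148] → cuts [8, 66, 79, 94, 111, 115, 148]
  ZebI (AGTAG, off=3): starts [54, 172, 178] → cuts [57, 175, 181]
  SqiV (TATT, off=3): starts [17, 59, 74, 130, 188, 201, 237] → cuts [20, 62, 77, 133, 191, 204, 240]
  MvoVI (GATGG, off=5): starts [1, 23, 28, 34, 39, 89, 106, 121, 136, 142, 153, 196] → cuts [6, 28, 33, 39, 44, 94, 111, 126, 141, 147, 158, 201]

Pooled cuts: [6, 8, 20, 28, 33, 39, 44, 57, 62, 66, 77, 79, 94, 111, 115, 126, 133, 141, 147, 148, 158, 175, 181, 191, 201, 204, 240]

Fragment lengths:
  [0,6): 6 bp
  [6,8): 2 bp
  [8,20): 12 bp
  [20,28): 8 bp
  [28,33): 5 bp
  [33,39): 6 bp
  [39,44): 5 bp
  [44,57): 13 bp
  [57,62): 5 bp
  [62,66): 4 bp
  [66,77): 11 bp
  [77,79): 2 bp
  [79,94): 15 bp
  [94,111): 17 bp
  [111,115): 4 bp
  [115,126): 11 bp
  [126,133): 7 bp
  [133,141): 8 bp
  [141,147): 6 bp
  [147,148): 1 bp
  [148,158): 10 bp
  [158,175): 17 bp
  [175,181): 6 bp
  [181,191): 10 bp
  [191,201): 10 bp
  [201,204): 3 bp
  [204,240): 36 bp
  [240,242): 2 bp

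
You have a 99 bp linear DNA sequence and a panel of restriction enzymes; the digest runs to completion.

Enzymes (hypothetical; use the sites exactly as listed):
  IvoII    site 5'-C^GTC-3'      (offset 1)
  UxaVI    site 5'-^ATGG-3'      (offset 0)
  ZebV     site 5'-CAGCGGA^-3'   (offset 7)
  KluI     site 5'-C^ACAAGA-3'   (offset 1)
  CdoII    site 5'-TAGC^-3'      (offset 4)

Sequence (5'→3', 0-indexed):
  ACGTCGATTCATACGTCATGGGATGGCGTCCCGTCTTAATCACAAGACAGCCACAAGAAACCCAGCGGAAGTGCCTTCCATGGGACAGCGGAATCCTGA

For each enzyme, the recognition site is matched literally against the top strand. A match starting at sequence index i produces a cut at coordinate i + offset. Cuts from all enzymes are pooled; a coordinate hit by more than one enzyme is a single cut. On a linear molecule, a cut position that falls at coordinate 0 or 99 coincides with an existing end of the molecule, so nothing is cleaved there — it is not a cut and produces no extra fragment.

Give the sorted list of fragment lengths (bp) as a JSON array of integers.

Scan for sites:
  IvoII CGTC/1: at [1, 13, 26, 31] ⇒ [2, 14, 27, 32]
  UxaVI ATGG/0: at [17, 22, 79] ⇒ [17, 22, 79]
  ZebV CAGCGGA/7: at [62, 85] ⇒ [69, 92]
  KluI CACAAGA/1: at [40, 51] ⇒ [41, 52]
  CdoII (TAGC, off=4): no sites

Pooled cuts: [2, 14, 17, 22, 27, 32, 41, 52, 69, 79, 92]

Fragment lengths:
  [0,2): 2 bp
  [2,14): 12 bp
  [14,17): 3 bp
  [17,22): 5 bp
  [22,27): 5 bp
  [27,32): 5 bp
  [32,41): 9 bp
  [41,52): 11 bp
  [52,69): 17 bp
  [69,79): 10 bp
  [79,92): 13 bp
  [92,99): 7 bp

[2,3,5,5,5,7,9,10,11,12,13,17]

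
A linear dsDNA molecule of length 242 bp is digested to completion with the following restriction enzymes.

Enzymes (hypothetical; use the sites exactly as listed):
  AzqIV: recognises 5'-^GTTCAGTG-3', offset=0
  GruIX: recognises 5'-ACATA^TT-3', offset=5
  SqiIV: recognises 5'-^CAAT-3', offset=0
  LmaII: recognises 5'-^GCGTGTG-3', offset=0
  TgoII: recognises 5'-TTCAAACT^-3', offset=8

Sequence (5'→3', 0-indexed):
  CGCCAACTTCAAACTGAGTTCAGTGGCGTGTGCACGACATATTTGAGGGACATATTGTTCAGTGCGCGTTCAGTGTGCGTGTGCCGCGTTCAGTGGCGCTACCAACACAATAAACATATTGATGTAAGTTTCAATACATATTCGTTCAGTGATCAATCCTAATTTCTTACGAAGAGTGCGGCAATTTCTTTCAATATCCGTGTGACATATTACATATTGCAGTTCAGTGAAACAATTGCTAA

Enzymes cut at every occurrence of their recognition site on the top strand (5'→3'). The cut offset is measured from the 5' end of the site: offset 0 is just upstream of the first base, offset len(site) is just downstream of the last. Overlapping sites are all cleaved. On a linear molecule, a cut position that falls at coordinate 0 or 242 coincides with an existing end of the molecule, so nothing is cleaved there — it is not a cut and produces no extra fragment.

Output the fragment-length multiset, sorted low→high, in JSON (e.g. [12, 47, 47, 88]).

Site scan:
  AzqIV GTTCAGTG/0: at [17, 56, 67, 87, 143, 221] ⇒ [17, 56, 67, 87, 143, 221]
  GruIX ACATATT/5: at [36, 49, 113, 135, 204, 211] ⇒ [41, 54, 118, 140, 209, 216]
  SqiIV CAAT/0: at [107, 131, 153, 181, 191, 232] ⇒ [107, 131, 153, 181, 191, 232]
  LmaII GCGTGTG/0: at [25, 76] ⇒ [25, 76]
  TgoII TTCAAACT/8: at [7] ⇒ [15]

All cut coordinates (distinct, sorted): [15, 17, 25, 41, 54, 56, 67, 76, 87, 107, 118, 131, 140, 143, 153, 181, 191, 209, 216, 221, 232]

Fragments:
  [0,15): 15 bp
  [15,17): 2 bp
  [17,25): 8 bp
  [25,41): 16 bp
  [41,54): 13 bp
  [54,56): 2 bp
  [56,67): 11 bp
  [67,76): 9 bp
  [76,87): 11 bp
  [87,107): 20 bp
  [107,118): 11 bp
  [118,131): 13 bp
  [131,140): 9 bp
  [140,143): 3 bp
  [143,153): 10 bp
  [153,181): 28 bp
  [181,191): 10 bp
  [191,209): 18 bp
  [209,216): 7 bp
  [216,221): 5 bp
  [221,232): 11 bp
  [232,242): 10 bp

[2,2,3,5,7,8,9,9,10,10,10,11,11,11,11,13,13,15,16,18,20,28]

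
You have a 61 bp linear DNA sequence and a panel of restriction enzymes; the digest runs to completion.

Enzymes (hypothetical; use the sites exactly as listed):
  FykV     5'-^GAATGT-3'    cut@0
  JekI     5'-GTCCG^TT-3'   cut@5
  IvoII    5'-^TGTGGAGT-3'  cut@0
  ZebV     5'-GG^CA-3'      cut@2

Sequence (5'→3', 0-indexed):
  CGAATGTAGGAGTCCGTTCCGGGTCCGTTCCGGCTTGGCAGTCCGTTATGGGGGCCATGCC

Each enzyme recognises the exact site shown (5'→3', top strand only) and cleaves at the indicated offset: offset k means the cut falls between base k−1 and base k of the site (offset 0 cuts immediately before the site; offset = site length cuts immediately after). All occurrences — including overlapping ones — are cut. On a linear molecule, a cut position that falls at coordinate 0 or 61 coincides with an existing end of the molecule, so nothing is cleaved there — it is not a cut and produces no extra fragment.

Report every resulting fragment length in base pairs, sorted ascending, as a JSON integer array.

[1,7,11,11,15,16]

Per-enzyme occurrences:
  FykV (GAATGT, off=0): starts [1] → cuts [1]
  JekI (GTCCGTT, off=5): starts [11, 22, 40] → cuts [16, 27, 45]
  IvoII (TGTGGAGT, off=0): no sites
  ZebV (GGCA, off=2): starts [36] → cuts [38]

All cut coordinates (distinct, sorted): [1, 16, 27, 38, 45]

Fragments:
  [0,1): 1 bp
  [1,16): 15 bp
  [16,27): 11 bp
  [27,38): 11 bp
  [38,45): 7 bp
  [45,61): 16 bp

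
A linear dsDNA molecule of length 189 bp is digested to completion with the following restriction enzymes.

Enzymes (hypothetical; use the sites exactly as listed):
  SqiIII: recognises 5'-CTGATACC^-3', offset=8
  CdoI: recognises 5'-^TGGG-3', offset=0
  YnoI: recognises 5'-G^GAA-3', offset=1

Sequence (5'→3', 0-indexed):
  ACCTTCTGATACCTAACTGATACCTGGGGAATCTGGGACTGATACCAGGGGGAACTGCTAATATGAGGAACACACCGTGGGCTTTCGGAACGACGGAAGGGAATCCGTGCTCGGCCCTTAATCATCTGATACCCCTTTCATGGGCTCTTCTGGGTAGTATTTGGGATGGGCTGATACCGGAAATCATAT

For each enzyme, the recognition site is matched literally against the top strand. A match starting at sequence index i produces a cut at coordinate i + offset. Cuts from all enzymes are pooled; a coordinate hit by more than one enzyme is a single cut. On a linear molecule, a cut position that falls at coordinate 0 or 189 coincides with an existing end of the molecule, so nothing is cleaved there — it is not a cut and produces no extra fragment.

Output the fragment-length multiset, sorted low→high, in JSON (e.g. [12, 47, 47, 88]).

Site scan:
  SqiIII CTGATACC/8: at [5, 16, 38, 125, 170] ⇒ [13, 24, 46, 133, 178]
  CdoI TGGG/0: at [24, 33, 77, 140, 150, 161, 166] ⇒ [24, 33, 77, 140, 150, 161, 166]
  YnoI GGAA/1: at [27, 50, 66, 86, 94, 99, 178] ⇒ [28, 51, 67, 87, 95, 100, 179]

All cut coordinates (distinct, sorted): [13, 24, 28, 33, 46, 51, 67, 77, 87, 95, 100, 133, 140, 150, 161, 166, 178, 179]

Fragments:
  [0,13): 13 bp
  [13,24): 11 bp
  [24,28): 4 bp
  [28,33): 5 bp
  [33,46): 13 bp
  [46,51): 5 bp
  [51,67): 16 bp
  [67,77): 10 bp
  [77,87): 10 bp
  [87,95): 8 bp
  [95,100): 5 bp
  [100,133): 33 bp
  [133,140): 7 bp
  [140,150): 10 bp
  [150,161): 11 bp
  [161,166): 5 bp
  [166,178): 12 bp
  [178,179): 1 bp
  [179,189): 10 bp

[1,4,5,5,5,5,7,8,10,10,10,10,11,11,12,13,13,16,33]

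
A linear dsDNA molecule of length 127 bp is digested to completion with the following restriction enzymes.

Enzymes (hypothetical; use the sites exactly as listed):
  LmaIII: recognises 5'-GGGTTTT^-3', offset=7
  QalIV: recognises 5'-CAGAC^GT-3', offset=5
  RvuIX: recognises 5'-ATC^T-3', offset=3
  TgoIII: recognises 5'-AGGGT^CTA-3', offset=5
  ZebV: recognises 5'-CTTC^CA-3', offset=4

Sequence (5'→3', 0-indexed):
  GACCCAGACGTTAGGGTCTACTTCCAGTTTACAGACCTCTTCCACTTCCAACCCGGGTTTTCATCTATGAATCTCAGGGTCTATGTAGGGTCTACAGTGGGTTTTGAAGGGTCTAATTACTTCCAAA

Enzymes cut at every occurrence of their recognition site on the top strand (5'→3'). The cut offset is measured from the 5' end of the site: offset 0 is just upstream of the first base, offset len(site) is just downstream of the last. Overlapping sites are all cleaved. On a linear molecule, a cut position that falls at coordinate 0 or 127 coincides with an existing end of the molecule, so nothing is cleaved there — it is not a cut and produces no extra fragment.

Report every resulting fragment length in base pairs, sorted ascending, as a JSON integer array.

Per-enzyme occurrences:
  LmaIII (GGGTTTT, off=7): starts [54, 98] → cuts [61, 105]
  QalIV (CAGACGT, off=5): starts [4] → cuts [9]
  RvuIX (ATCT, off=3): starts [62, 70] → cuts [65, 73]
  TgoIII (AGGGTCTA, off=5): starts [12, 75, 86, 107] → cuts [17, 80, 91, 112]
  ZebV (CTTCCA, off=4): starts [20, 38, 44, 119] → cuts [24, 42, 48, 123]

Pooled cuts: [9, 17, 24, 42, 48, 61, 65, 73, 80, 91, 105, 112, 123]

Fragments:
  [0,9): 9 bp
  [9,17): 8 bp
  [17,24): 7 bp
  [24,42): 18 bp
  [42,48): 6 bp
  [48,61): 13 bp
  [61,65): 4 bp
  [65,73): 8 bp
  [73,80): 7 bp
  [80,91): 11 bp
  [91,105): 14 bp
  [105,112): 7 bp
  [112,123): 11 bp
  [123,127): 4 bp

[4,4,6,7,7,7,8,8,9,11,11,13,14,18]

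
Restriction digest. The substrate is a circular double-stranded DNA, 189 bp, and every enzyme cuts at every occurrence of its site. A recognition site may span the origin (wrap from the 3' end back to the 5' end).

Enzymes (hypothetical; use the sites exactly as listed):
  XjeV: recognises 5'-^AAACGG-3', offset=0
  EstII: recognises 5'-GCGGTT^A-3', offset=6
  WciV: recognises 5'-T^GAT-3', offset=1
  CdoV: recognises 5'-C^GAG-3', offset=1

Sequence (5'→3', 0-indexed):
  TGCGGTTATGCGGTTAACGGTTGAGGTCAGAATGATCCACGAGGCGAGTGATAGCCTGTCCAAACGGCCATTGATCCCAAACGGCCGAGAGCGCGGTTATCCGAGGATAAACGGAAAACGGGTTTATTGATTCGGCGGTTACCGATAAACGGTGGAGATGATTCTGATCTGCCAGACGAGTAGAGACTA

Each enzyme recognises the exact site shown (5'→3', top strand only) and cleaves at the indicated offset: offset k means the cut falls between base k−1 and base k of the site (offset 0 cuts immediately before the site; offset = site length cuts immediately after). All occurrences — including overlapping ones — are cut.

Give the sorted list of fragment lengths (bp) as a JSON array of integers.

[4,4,5,6,6,6,6,7,7,8,8,11,12,12,12,12,13,13,18,19]

Site scan:
  XjeV AAACGG/0: at [61, 78, 108, 115, 146] ⇒ [61, 78, 108, 115, 146]
  EstII GCGGTTA/6: at [1, 9, 92, 134] ⇒ [7, 15, 98, 140]
  WciV TGAT/1: at [32, 48, 71, 127, 158, 164] ⇒ [33, 49, 72, 128, 159, 165]
  CdoV CGAG/1: at [39, 44, 85, 101, 176] ⇒ [40, 45, 86, 102, 177]

All cut coordinates (distinct, sorted): [7, 15, 33, 40, 45, 49, 61, 72, 78, 86, 98, 102, 108, 115, 128, 140, 146, 159, 165, 177]

Fragment lengths:
  7→15: 8 bp
  15→33: 18 bp
  33→40: 7 bp
  40→45: 5 bp
  45→49: 4 bp
  49→61: 12 bp
  61→72: 11 bp
  72→78: 6 bp
  78→86: 8 bp
  86→98: 12 bp
  98→102: 4 bp
  102→108: 6 bp
  108→115: 7 bp
  115→128: 13 bp
  128→140: 12 bp
  140→146: 6 bp
  146→159: 13 bp
  159→165: 6 bp
  165→177: 12 bp
  177→7 (wrap): 189-177+7 = 19 bp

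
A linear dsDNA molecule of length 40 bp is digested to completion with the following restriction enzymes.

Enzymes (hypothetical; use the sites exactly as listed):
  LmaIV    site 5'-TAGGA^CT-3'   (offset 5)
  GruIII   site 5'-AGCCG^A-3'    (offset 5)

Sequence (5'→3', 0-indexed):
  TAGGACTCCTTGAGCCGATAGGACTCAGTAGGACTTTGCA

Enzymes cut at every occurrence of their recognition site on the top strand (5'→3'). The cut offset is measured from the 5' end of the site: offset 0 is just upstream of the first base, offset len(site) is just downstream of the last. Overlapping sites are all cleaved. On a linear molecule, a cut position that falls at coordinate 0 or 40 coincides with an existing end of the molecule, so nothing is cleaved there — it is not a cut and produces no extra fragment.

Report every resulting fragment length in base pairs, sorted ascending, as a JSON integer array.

Per-enzyme occurrences:
  LmaIV TAGGACT/5: at [0, 18, 28] ⇒ [5, 23, 33]
  GruIII AGCCGA/5: at [12] ⇒ [17]

All cut coordinates (distinct, sorted): [5, 17, 23, 33]

Fragments:
  [0,5): 5 bp
  [5,17): 12 bp
  [17,23): 6 bp
  [23,33): 10 bp
  [33,40): 7 bp

[5,6,7,10,12]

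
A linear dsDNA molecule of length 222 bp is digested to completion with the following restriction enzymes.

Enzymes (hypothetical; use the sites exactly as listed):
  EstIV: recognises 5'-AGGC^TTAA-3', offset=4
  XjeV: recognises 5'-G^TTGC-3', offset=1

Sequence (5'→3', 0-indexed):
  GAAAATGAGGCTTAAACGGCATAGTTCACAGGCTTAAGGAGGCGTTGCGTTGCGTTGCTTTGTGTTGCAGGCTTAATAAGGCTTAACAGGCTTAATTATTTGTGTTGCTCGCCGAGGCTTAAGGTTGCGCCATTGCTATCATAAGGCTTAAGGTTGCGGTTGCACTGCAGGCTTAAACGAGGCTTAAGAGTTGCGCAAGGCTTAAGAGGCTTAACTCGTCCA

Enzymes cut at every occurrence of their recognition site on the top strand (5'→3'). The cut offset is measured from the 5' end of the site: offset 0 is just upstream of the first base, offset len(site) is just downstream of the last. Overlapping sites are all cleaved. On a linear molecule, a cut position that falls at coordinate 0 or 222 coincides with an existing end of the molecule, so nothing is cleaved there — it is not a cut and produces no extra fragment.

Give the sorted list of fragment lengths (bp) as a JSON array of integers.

Per-enzyme occurrences:
  EstIV (AGGCTTAA, off=4): starts [7, 29, 68, 78, 87, 114, 143, 168, 179, 197, 206] → cuts [11, 33, 72, 82, 91, 118, 147, 172, 183, 201, 210]
  XjeV (GTTGC, off=1): starts [43, 48, 53, 63, 103, 123, 152, 158, 189] → cuts [44, 49, 54, 64, 104, 124, 153, 159, 190]

Pooled cuts: [11, 33, 44, 49, 54, 64, 72, 82, 91, 104, 118, 124, 147, 153, 159, 172, 183, 190, 201, 210]

Fragments:
  [0,11): 11 bp
  [11,33): 22 bp
  [33,44): 11 bp
  [44,49): 5 bp
  [49,54): 5 bp
  [54,64): 10 bp
  [64,72): 8 bp
  [72,82): 10 bp
  [82,91): 9 bp
  [91,104): 13 bp
  [104,118): 14 bp
  [118,124): 6 bp
  [124,147): 23 bp
  [147,153): 6 bp
  [153,159): 6 bp
  [159,172): 13 bp
  [172,183): 11 bp
  [183,190): 7 bp
  [190,201): 11 bp
  [201,210): 9 bp
  [210,222): 12 bp

[5,5,6,6,6,7,8,9,9,10,10,11,11,11,11,12,13,13,14,22,23]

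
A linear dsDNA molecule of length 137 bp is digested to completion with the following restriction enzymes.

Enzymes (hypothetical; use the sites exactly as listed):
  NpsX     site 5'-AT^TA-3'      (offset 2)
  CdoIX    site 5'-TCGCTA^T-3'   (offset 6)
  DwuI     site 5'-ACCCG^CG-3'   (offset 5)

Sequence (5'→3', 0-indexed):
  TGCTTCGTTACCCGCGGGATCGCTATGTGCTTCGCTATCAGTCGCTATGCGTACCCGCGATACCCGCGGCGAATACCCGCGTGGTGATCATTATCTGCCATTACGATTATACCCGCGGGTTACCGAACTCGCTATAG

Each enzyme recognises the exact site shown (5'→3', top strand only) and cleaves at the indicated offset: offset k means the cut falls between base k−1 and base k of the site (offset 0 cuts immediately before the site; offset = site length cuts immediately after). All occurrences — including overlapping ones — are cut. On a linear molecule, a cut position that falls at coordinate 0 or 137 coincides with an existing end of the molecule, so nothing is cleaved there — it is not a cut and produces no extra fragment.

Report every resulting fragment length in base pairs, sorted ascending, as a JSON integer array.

Per-enzyme occurrences:
  NpsX (ATTA, off=2): starts [89, 99, 105] → cuts [91, 101, 107]
  CdoIX (TCGCTAT, off=6): starts [19, 31, 41, 128] → cuts [25, 37, 47, 134]
  DwuI (ACCCGCG, off=5): starts [9, 52, 61, 74, 110] → cuts [14, 57, 66, 79, 115]

All cut coordinates (distinct, sorted): [14, 25, 37, 47, 57, 66, 79, 91, 101, 107, 115, 134]

Fragment lengths:
  [0,14): 14 bp
  [14,25): 11 bp
  [25,37): 12 bp
  [37,47): 10 bp
  [47,57): 10 bp
  [57,66): 9 bp
  [66,79): 13 bp
  [79,91): 12 bp
  [91,101): 10 bp
  [101,107): 6 bp
  [107,115): 8 bp
  [115,134): 19 bp
  [134,137): 3 bp

[3,6,8,9,10,10,10,11,12,12,13,14,19]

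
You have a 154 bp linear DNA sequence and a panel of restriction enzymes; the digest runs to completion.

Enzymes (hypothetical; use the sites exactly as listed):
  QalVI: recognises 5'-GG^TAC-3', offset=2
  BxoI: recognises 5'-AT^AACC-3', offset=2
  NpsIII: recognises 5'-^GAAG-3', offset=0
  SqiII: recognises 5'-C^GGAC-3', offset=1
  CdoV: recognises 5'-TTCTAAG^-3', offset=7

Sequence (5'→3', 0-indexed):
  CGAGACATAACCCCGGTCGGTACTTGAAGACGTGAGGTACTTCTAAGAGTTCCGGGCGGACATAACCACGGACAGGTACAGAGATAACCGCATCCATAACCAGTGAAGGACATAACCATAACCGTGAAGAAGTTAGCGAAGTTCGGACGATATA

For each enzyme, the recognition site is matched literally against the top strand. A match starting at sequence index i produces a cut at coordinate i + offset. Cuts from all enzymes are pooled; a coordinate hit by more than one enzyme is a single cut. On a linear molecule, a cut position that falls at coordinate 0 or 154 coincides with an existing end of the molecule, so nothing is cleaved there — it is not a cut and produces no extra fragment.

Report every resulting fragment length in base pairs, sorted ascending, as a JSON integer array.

[3,5,6,6,6,6,7,7,7,8,9,9,9,10,10,10,12,12,12]

Scan for sites:
  QalVI (GGTAC, off=2): starts [18, 35, 74] → cuts [20, 37, 76]
  BxoI (ATAACC, off=2): starts [6, 61, 83, 95, 111, 117] → cuts [8, 63, 85, 97, 113, 119]
  NpsIII (GAAG, off=0): starts [25, 104, 125, 128, 137] → cuts [25, 104, 125, 128, 137]
  SqiII (CGGAC, off=1): starts [56, 68, 143] → cuts [57, 69, 144]
  CdoV (TTCTAAG, off=7): starts [40] → cuts [47]

Pooled cuts: [8, 20, 25, 37, 47, 57, 63, 69, 76, 85, 97, 104, 113, 119, 125, 128, 137, 144]

Fragments:
  [0,8): 8 bp
  [8,20): 12 bp
  [20,25): 5 bp
  [25,37): 12 bp
  [37,47): 10 bp
  [47,57): 10 bp
  [57,63): 6 bp
  [63,69): 6 bp
  [69,76): 7 bp
  [76,85): 9 bp
  [85,97): 12 bp
  [97,104): 7 bp
  [104,113): 9 bp
  [113,119): 6 bp
  [119,125): 6 bp
  [125,128): 3 bp
  [128,137): 9 bp
  [137,144): 7 bp
  [144,154): 10 bp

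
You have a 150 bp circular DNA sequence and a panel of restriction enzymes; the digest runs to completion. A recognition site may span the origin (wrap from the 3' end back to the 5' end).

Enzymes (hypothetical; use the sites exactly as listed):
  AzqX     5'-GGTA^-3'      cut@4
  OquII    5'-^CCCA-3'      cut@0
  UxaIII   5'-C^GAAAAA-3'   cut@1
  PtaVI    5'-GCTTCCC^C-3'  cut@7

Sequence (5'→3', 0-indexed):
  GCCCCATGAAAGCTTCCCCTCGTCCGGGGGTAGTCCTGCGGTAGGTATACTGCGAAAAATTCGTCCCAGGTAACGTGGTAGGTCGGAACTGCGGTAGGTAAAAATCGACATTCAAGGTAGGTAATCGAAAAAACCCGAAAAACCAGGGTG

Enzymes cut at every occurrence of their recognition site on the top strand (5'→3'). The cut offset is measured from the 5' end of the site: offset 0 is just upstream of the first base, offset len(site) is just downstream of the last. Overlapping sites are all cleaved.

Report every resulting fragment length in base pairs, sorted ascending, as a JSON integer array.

Site scan:
  AzqX GGTA/4: at [28, 39, 43, 68, 76, 92, 96, 115, 119] ⇒ [32, 43, 47, 72, 80, 96, 100, 119, 123]
  OquII CCCA/0: at [2, 64] ⇒ [2, 64]
  UxaIII CGAAAAA/1: at [52, 125, 135] ⇒ [53, 126, 136]
  PtaVI GCTTCCCC/7: at [11] ⇒ [18]

Pooled cuts: [2, 18, 32, 43, 47, 53, 64, 72, 80, 96, 100, 119, 123, 126, 136]

Fragments:
  2→18: 16 bp
  18→32: 14 bp
  32→43: 11 bp
  43→47: 4 bp
  47→53: 6 bp
  53→64: 11 bp
  64→72: 8 bp
  72→80: 8 bp
  80→96: 16 bp
  96→100: 4 bp
  100→119: 19 bp
  119→123: 4 bp
  123→126: 3 bp
  126→136: 10 bp
  136→2 (wrap): 150-136+2 = 16 bp

[3,4,4,4,6,8,8,10,11,11,14,16,16,16,19]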